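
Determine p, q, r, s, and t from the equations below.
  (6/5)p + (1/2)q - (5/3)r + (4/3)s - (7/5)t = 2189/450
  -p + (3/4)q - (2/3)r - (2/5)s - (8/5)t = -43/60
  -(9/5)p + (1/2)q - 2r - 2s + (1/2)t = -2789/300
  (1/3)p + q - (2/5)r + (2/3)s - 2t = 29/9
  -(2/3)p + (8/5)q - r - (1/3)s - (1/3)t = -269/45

Row-reduce the augmented matrix:
R1 ← R1 / (6/5).
R2 ← R2 + 1·R1.
R3 ← R3 + 9/5·R1.
R4 ← R4 − 1/3·R1.
R5 ← R5 + 2/3·R1.
R2 ← R2 / (7/6).
R1 ← R1 − 5/12·R2.
R3 ← R3 − 5/4·R2.
R4 ← R4 − 31/36·R2.
R5 ← R5 − 169/90·R2.
R3 ← R3 / (-193/84).
R1 ← R1 + 55/84·R3.
R2 ← R2 + 37/21·R3.
R4 ← R4 − 1991/1260·R3.
R5 ← R5 − 871/630·R3.
R4 ← R4 / (-6536/8685).
R1 ← R1 − 622/579·R4.
R2 ← R2 − 1152/965·R4.
R3 ← R3 − 64/193·R4.
R5 ← R5 + 51919/43425·R4.
R5 ← R5 / (9742903/4902000).
R1 ← R1 − 45333/32680·R5.
R2 ← R2 + 25442/20425·R5.
R3 ← R3 − 39/4085·R5.
R4 ← R4 + 118917/65360·R5.
Reading off the reduced rows gives p = 8/5, q = -3, r = 1/2, s = 4/3, t = -5/2.

p = 8/5, q = -3, r = 1/2, s = 4/3, t = -5/2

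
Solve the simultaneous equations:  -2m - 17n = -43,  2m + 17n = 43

infinitely many solutions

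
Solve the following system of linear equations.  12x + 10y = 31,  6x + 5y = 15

Row-reduce:
R1 ← R1 / (12).
R2 ← R2 − 6·R1.
Row 2 reduces to 0 = -1/2, a contradiction. The system is inconsistent.

no solution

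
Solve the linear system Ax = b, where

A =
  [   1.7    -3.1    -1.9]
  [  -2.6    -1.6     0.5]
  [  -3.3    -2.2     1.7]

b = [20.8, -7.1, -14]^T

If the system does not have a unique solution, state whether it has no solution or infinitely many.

x_1 = 3, x_2 = -2, x_3 = -5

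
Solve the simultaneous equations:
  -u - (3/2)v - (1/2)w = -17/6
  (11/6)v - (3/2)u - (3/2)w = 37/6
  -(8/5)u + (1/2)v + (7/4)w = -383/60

u = 4/3, v = 2, w = -3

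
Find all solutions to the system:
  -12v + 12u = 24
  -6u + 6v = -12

infinitely many solutions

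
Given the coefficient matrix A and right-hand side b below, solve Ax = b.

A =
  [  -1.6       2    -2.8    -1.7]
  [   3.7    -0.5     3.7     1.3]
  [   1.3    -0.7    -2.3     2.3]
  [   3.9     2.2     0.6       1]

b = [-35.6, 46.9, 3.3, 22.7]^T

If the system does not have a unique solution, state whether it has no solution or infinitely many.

x_1 = 5, x_2 = -2, x_3 = 6, x_4 = 4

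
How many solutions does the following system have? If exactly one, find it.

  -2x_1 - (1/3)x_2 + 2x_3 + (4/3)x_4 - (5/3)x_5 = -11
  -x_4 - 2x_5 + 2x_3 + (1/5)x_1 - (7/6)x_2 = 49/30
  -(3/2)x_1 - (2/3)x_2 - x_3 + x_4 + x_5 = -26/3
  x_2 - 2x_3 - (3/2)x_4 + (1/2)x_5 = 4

infinitely many solutions

Row-reduce:
R1 ← R1 / (-2).
R2 ← R2 − 1/5·R1.
R3 ← R3 + 3/2·R1.
R2 ← R2 / (-6/5).
R1 ← R1 − 1/6·R2.
R3 ← R3 + 5/12·R2.
R4 ← R4 − 1·R2.
R3 ← R3 / (-235/72).
R1 ← R1 + 25/36·R3.
R2 ← R2 + 11/6·R3.
R4 ← R4 + 1/6·R3.
R4 ← R4 / (-631/282).
R1 ← R1 + 40/47·R4.
R2 ← R2 − 26/47·R4.
R3 ← R3 + 13/141·R4.
Rank is 4 with 5 unknowns, leaving x_5 free.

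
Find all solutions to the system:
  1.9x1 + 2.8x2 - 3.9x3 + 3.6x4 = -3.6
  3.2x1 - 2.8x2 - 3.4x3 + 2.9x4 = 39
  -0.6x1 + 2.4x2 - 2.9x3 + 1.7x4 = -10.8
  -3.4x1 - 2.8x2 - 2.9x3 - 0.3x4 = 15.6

Row-reduce the augmented matrix:
R1 ← R1 / (19/10).
R2 ← R2 − 16/5·R1.
R3 ← R3 + 3/5·R1.
R4 ← R4 + 17/5·R1.
R2 ← R2 / (-714/95).
R1 ← R1 − 28/19·R2.
R3 ← R3 − 312/95·R2.
R4 ← R4 − 42/19·R2.
R3 ← R3 / (-467/170).
R1 ← R1 + 73/51·R3.
R2 ← R2 + 43/102·R3.
R4 ← R4 + 1521/170·R3.
R4 ← R4 / (15499/32690).
R1 ← R1 − 5066/9807·R4.
R2 ← R2 − 7753/39228·R4.
R3 ← R3 + 1731/3269·R4.
Reading off the reduced rows gives x1 = 6, x2 = -6, x3 = -6, x4 = -6.

x1 = 6, x2 = -6, x3 = -6, x4 = -6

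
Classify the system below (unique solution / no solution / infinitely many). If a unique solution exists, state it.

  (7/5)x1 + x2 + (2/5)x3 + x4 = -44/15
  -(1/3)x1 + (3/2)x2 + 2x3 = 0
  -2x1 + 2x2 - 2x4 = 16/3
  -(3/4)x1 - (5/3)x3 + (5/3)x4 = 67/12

x1 = -3, x2 = 2/3, x3 = -1, x4 = 1

Row-reduce the augmented matrix:
R1 ← R1 / (7/5).
R2 ← R2 + 1/3·R1.
R3 ← R3 + 2·R1.
R4 ← R4 + 3/4·R1.
R2 ← R2 / (73/42).
R1 ← R1 − 5/7·R2.
R3 ← R3 − 24/7·R2.
R4 ← R4 − 15/28·R2.
R3 ← R3 / (-260/73).
R1 ← R1 + 42/73·R3.
R2 ← R2 − 88/73·R3.
R4 ← R4 + 919/438·R3.
R4 ← R4 / (713/260).
R1 ← R1 − 51/65·R4.
R2 ← R2 + 14/65·R4.
R3 ← R3 − 19/65·R4.
Reading off the reduced rows gives x1 = -3, x2 = 2/3, x3 = -1, x4 = 1.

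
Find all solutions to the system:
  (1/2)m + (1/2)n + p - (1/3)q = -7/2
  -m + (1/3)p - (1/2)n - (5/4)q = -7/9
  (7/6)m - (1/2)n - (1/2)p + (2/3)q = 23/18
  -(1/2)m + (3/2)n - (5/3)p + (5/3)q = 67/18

Row-reduce the augmented matrix:
R1 ← R1 / (1/2).
R2 ← R2 + 1·R1.
R3 ← R3 − 7/6·R1.
R4 ← R4 + 1/2·R1.
R2 ← R2 / (1/2).
R1 ← R1 − 1·R2.
R3 ← R3 + 5/3·R2.
R4 ← R4 − 2·R2.
R3 ← R3 / (89/18).
R1 ← R1 + 8/3·R3.
R2 ← R2 − 14/3·R3.
R4 ← R4 + 10·R3.
R4 ← R4 / (-1).
R1 ← R1 − 1/2·R4.
R2 ← R2 − 5/6·R4.
R3 ← R3 + 1·R4.
Reading off the reduced rows gives m = -4/3, n = -5/3, p = -4/3, q = 2.

m = -4/3, n = -5/3, p = -4/3, q = 2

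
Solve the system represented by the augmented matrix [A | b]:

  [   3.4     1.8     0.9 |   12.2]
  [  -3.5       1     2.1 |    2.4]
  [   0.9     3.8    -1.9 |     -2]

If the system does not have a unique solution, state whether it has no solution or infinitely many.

x_1 = 2, x_2 = 1, x_3 = 4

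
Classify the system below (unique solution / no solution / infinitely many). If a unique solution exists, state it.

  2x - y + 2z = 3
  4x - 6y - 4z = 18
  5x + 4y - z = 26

x = 4, y = 1, z = -2

Row-reduce the augmented matrix:
R1 ← R1 / (2).
R2 ← R2 − 4·R1.
R3 ← R3 − 5·R1.
R2 ← R2 / (-4).
R1 ← R1 + 1/2·R2.
R3 ← R3 − 13/2·R2.
R3 ← R3 / (-19).
R1 ← R1 − 2·R3.
R2 ← R2 − 2·R3.
Reading off the reduced rows gives x = 4, y = 1, z = -2.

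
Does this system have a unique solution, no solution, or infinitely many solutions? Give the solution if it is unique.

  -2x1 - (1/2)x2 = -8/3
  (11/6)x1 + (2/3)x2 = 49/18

x1 = 1, x2 = 4/3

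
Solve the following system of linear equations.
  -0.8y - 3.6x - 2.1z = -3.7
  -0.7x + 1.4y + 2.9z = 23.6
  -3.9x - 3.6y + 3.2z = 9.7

Row-reduce the augmented matrix:
R1 ← R1 / (-18/5).
R2 ← R2 + 7/10·R1.
R3 ← R3 + 39/10·R1.
R2 ← R2 / (14/9).
R1 ← R1 − 2/9·R2.
R3 ← R3 + 41/15·R2.
R3 ← R3 / (31607/2800).
R1 ← R1 − 31/280·R3.
R2 ← R2 − 1191/560·R3.
Reading off the reduced rows gives x = -3, y = 5, z = 5.

x = -3, y = 5, z = 5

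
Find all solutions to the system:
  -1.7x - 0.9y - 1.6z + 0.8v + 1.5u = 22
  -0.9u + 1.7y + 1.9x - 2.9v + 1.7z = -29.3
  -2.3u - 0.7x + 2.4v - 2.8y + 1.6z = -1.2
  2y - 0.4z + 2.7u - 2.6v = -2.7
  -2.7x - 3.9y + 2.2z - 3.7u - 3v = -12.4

x = -5, y = 0, z = -6, u = 1, v = 3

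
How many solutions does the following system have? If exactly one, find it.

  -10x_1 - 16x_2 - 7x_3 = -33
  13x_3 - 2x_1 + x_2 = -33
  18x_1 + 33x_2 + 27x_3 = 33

Row-reduce:
R1 ← R1 / (-10).
R2 ← R2 + 2·R1.
R3 ← R3 − 18·R1.
R2 ← R2 / (21/5).
R1 ← R1 − 8/5·R2.
R3 ← R3 − 21/5·R2.
Rank is 2 with 3 unknowns, leaving x_3 free.

infinitely many solutions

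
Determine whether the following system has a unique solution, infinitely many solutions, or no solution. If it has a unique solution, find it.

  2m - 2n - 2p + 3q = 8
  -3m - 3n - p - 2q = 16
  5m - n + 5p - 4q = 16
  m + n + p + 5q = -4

m = 0, n = -6, p = 2, q = 0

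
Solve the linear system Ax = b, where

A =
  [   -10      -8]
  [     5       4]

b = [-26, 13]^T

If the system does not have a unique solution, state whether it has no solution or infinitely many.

infinitely many solutions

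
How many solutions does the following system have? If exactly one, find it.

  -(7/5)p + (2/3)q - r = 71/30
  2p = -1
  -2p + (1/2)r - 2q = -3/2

Row-reduce the augmented matrix:
R1 ← R1 / (-7/5).
R2 ← R2 − 2·R1.
R3 ← R3 + 2·R1.
R2 ← R2 / (20/21).
R1 ← R1 + 10/21·R2.
R3 ← R3 + 62/21·R2.
R3 ← R3 / (-5/2).
R2 ← R2 + 3/2·R3.
Reading off the reduced rows gives p = -1/2, q = 1, r = -1.

p = -1/2, q = 1, r = -1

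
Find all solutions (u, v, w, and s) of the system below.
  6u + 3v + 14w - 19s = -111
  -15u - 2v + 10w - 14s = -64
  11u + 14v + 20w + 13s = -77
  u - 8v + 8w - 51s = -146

no solution

Row-reduce:
R1 ← R1 / (6).
R2 ← R2 + 15·R1.
R3 ← R3 − 11·R1.
R4 ← R4 − 1·R1.
R2 ← R2 / (11/2).
R1 ← R1 − 1/2·R2.
R3 ← R3 − 17/2·R2.
R4 ← R4 + 17/2·R2.
R3 ← R3 / (-2482/33).
R1 ← R1 + 58/33·R3.
R2 ← R2 − 90/11·R3.
R4 ← R4 − 2482/33·R3.
Row 4 reduces to 0 = -1, a contradiction. The system is inconsistent.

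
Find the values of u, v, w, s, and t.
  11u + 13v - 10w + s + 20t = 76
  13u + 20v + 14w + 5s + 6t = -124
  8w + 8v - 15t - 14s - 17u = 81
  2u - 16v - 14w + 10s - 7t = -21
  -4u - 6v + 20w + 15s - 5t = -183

Row-reduce the augmented matrix:
R1 ← R1 / (11).
R2 ← R2 − 13·R1.
R3 ← R3 + 17·R1.
R4 ← R4 − 2·R1.
R5 ← R5 + 4·R1.
R2 ← R2 / (51/11).
R1 ← R1 − 13/11·R2.
R3 ← R3 − 309/11·R2.
R4 ← R4 + 202/11·R2.
R5 ← R5 + 14/11·R2.
R3 ← R3 / (-2786/17).
R1 ← R1 + 382/51·R3.
R2 ← R2 − 284/51·R3.
R4 ← R4 − 4594/51·R3.
R5 ← R5 − 1196/51·R3.
R4 ← R4 / (22483/4179).
R1 ← R1 − 3110/4179·R4.
R2 ← R2 + 1612/4179·R4.
R3 ← R3 − 605/2786·R4.
R5 ← R5 − 47303/4179·R4.
R5 ← R5 / (952729/22483).
R1 ← R1 − 56269/22483·R5.
R2 ← R2 + 12712/22483·R5.
R3 ← R3 + 10067/44966·R5.
R4 ← R4 + 54378/22483·R5.
Reading off the reduced rows gives u = -6, v = 2, w = -6, s = -4, t = 3.

u = -6, v = 2, w = -6, s = -4, t = 3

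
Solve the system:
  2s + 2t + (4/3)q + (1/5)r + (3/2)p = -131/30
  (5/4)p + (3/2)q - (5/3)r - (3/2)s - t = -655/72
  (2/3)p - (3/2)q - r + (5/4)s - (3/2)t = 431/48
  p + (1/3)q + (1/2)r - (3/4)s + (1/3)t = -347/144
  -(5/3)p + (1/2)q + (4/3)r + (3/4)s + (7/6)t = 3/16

p = 0, q = -3, r = 7/3, s = 9/4, t = -8/3

Row-reduce the augmented matrix:
R1 ← R1 / (3/2).
R2 ← R2 − 5/4·R1.
R3 ← R3 − 2/3·R1.
R4 ← R4 − 1·R1.
R5 ← R5 + 5/3·R1.
R2 ← R2 / (7/18).
R1 ← R1 − 8/9·R2.
R3 ← R3 + 113/54·R2.
R4 ← R4 + 5/9·R2.
R5 ← R5 − 107/54·R2.
R3 ← R3 / (-6901/630).
R1 ← R1 − 454/105·R3.
R2 ← R2 + 33/7·R3.
R4 ← R4 + 473/210·R3.
R5 ← R5 − 1373/126·R3.
R4 ← R4 / (-21929/6901).
R1 ← R1 − 13719/6901·R4.
R2 ← R2 + 13317/13802·R4.
R3 ← R3 − 21015/13802·R4.
R5 ← R5 − 17360/6901·R4.
R5 ← R5 / (-16609/21929).
R1 ← R1 + 1495/43858·R5.
R2 ← R2 − 66821/87716·R5.
R3 ← R3 − 76545/87716·R5.
R4 ← R4 − 56635/131574·R5.
Reading off the reduced rows gives p = 0, q = -3, r = 7/3, s = 9/4, t = -8/3.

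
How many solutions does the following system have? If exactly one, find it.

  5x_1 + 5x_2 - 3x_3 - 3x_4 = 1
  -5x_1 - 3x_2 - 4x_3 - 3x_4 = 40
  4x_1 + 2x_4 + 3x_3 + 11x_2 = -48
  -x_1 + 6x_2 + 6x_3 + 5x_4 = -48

Row-reduce:
R1 ← R1 / (5).
R2 ← R2 + 5·R1.
R3 ← R3 − 4·R1.
R4 ← R4 + 1·R1.
R2 ← R2 / (2).
R1 ← R1 − 1·R2.
R3 ← R3 − 7·R2.
R4 ← R4 − 7·R2.
R3 ← R3 / (299/10).
R1 ← R1 − 29/10·R3.
R2 ← R2 + 7/2·R3.
R4 ← R4 − 299/10·R3.
Row 4 reduces to 0 = 1, a contradiction. The system is inconsistent.

no solution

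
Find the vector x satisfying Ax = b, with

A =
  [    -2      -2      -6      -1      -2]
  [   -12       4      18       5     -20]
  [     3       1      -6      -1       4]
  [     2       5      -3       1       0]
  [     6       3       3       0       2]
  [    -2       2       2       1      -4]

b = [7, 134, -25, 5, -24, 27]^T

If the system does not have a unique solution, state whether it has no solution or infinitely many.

no solution

Row-reduce:
R1 ← R1 / (-2).
R2 ← R2 + 12·R1.
R3 ← R3 − 3·R1.
R4 ← R4 − 2·R1.
R5 ← R5 − 6·R1.
R6 ← R6 + 2·R1.
R2 ← R2 / (16).
R1 ← R1 − 1·R2.
R3 ← R3 + 2·R2.
R4 ← R4 − 3·R2.
R5 ← R5 + 3·R2.
R6 ← R6 − 4·R2.
R3 ← R3 / (-33/4).
R1 ← R1 + 3/8·R3.
R2 ← R2 − 27/8·R3.
R4 ← R4 + 153/8·R3.
R5 ← R5 + 39/8·R3.
R6 ← R6 + 11/2·R3.
R4 ← R4 / (6/11).
R1 ← R1 + 3/22·R4.
R2 ← R2 − 5/22·R4.
R3 ← R3 − 3/22·R4.
R5 ← R5 + 3/11·R4.
R5 ← R5 / (-23/4).
R1 ← R1 − 11/8·R5.
R2 ← R2 + 7/24·R5.
R3 ← R3 − 1/8·R5.
R4 ← R4 + 11/12·R5.
Row 6 reduces to 0 = -1, a contradiction. The system is inconsistent.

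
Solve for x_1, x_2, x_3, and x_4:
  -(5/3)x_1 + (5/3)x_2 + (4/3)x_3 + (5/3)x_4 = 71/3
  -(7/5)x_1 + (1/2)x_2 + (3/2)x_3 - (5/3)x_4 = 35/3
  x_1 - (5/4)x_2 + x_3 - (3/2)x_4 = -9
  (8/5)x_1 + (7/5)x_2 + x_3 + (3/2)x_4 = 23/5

x_1 = -5, x_2 = 4, x_3 = 4, x_4 = 2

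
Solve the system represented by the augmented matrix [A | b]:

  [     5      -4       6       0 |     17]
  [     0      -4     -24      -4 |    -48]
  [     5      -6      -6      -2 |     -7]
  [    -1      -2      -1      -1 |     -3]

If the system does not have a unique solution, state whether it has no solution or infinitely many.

infinitely many solutions

Row-reduce:
R1 ← R1 / (5).
R3 ← R3 − 5·R1.
R4 ← R4 + 1·R1.
R2 ← R2 / (-4).
R1 ← R1 + 4/5·R2.
R3 ← R3 + 2·R2.
R4 ← R4 + 14/5·R2.
Swap R3 and R4.
R3 ← R3 / (17).
R1 ← R1 − 6·R3.
R2 ← R2 − 6·R3.
Rank is 3 with 4 unknowns, leaving x_4 free.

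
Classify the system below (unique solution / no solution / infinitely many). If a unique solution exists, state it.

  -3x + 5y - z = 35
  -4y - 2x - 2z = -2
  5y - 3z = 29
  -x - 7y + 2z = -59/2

no solution

Row-reduce:
R1 ← R1 / (-3).
R2 ← R2 + 2·R1.
R4 ← R4 + 1·R1.
R2 ← R2 / (-22/3).
R1 ← R1 + 5/3·R2.
R3 ← R3 − 5·R2.
R4 ← R4 + 26/3·R2.
R3 ← R3 / (-43/11).
R1 ← R1 − 7/11·R3.
R2 ← R2 − 2/11·R3.
R4 ← R4 − 43/11·R3.
Row 4 reduces to 0 = 1/2, a contradiction. The system is inconsistent.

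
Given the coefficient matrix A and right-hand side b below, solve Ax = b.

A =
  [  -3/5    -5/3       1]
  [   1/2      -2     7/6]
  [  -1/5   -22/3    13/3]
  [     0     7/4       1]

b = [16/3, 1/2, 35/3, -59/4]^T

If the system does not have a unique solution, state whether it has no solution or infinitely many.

x_1 = -5, x_2 = -5, x_3 = -6

Row-reduce the augmented matrix:
R1 ← R1 / (-3/5).
R2 ← R2 − 1/2·R1.
R3 ← R3 + 1/5·R1.
R2 ← R2 / (-61/18).
R1 ← R1 − 25/9·R2.
R3 ← R3 + 61/9·R2.
R4 ← R4 − 7/4·R2.
Swap R3 and R4.
R3 ← R3 / (124/61).
R1 ← R1 + 5/183·R3.
R2 ← R2 + 36/61·R3.
R4 reduces to 0 = 0, so the extra equation is consistent.
Reading off the reduced rows gives x_1 = -5, x_2 = -5, x_3 = -6.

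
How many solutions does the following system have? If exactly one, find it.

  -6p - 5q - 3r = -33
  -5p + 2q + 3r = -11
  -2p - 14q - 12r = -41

no solution

Row-reduce:
R1 ← R1 / (-6).
R2 ← R2 + 5·R1.
R3 ← R3 + 2·R1.
R2 ← R2 / (37/6).
R1 ← R1 − 5/6·R2.
R3 ← R3 + 37/3·R2.
Row 3 reduces to 0 = 3, a contradiction. The system is inconsistent.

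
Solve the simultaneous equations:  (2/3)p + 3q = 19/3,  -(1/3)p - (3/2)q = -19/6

Row-reduce:
R1 ← R1 / (2/3).
R2 ← R2 + 1/3·R1.
Rank is 1 with 2 unknowns, leaving q free.

infinitely many solutions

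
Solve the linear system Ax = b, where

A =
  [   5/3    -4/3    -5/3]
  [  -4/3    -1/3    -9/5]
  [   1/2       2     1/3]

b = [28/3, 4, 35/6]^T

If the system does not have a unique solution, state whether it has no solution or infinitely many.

Row-reduce the augmented matrix:
R1 ← R1 / (5/3).
R2 ← R2 + 4/3·R1.
R3 ← R3 − 1/2·R1.
R2 ← R2 / (-7/5).
R1 ← R1 + 4/5·R2.
R3 ← R3 − 12/5·R2.
R3 ← R3 / (-953/210).
R1 ← R1 − 83/105·R3.
R2 ← R2 − 47/21·R3.
Reading off the reduced rows gives x_1 = 3, x_2 = 3, x_3 = -5.

x_1 = 3, x_2 = 3, x_3 = -5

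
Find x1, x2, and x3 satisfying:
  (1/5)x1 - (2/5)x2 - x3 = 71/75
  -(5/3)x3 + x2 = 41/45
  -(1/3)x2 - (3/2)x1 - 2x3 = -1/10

Row-reduce the augmented matrix:
R1 ← R1 / (1/5).
R3 ← R3 + 3/2·R1.
R1 ← R1 + 2·R2.
R3 ← R3 + 10/3·R2.
R3 ← R3 / (-271/18).
R1 ← R1 + 25/3·R3.
R2 ← R2 + 5/3·R3.
Reading off the reduced rows gives x1 = 1, x2 = -1/5, x3 = -2/3.

x1 = 1, x2 = -1/5, x3 = -2/3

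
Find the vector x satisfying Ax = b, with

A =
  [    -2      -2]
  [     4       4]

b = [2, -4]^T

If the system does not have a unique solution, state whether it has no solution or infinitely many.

infinitely many solutions

Row-reduce:
R1 ← R1 / (-2).
R2 ← R2 − 4·R1.
Rank is 1 with 2 unknowns, leaving x_2 free.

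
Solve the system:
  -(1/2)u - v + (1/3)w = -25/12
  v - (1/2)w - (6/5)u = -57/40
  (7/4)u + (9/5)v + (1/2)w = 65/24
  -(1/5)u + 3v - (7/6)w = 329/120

u = 7/3, v = 0, w = -11/4

Row-reduce the augmented matrix:
R1 ← R1 / (-1/2).
R2 ← R2 + 6/5·R1.
R3 ← R3 − 7/4·R1.
R4 ← R4 + 1/5·R1.
R2 ← R2 / (17/5).
R1 ← R1 − 2·R2.
R3 ← R3 + 17/10·R2.
R4 ← R4 − 17/5·R2.
R3 ← R3 / (61/60).
R1 ← R1 − 5/51·R3.
R2 ← R2 + 13/34·R3.
R4 reduces to 0 = 0, so the extra equation is consistent.
Reading off the reduced rows gives u = 7/3, v = 0, w = -11/4.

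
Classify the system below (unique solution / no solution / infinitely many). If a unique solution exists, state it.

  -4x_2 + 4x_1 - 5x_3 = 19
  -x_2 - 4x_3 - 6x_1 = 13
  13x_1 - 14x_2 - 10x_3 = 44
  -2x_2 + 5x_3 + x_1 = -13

x_1 = 0, x_2 = -1, x_3 = -3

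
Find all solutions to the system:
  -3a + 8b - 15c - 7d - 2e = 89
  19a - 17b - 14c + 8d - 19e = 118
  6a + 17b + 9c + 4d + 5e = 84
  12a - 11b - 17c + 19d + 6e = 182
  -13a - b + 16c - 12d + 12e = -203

Row-reduce the augmented matrix:
R1 ← R1 / (-3).
R2 ← R2 − 19·R1.
R3 ← R3 − 6·R1.
R4 ← R4 − 12·R1.
R5 ← R5 + 13·R1.
R2 ← R2 / (101/3).
R1 ← R1 + 8/3·R2.
R3 ← R3 − 33·R2.
R4 ← R4 − 21·R2.
R5 ← R5 + 107/3·R2.
R3 ← R3 / (8670/101).
R1 ← R1 + 367/101·R3.
R2 ← R2 + 327/101·R3.
R4 ← R4 + 910/101·R3.
R5 ← R5 + 3482/101·R3.
R4 ← R4 / (14177/867).
R1 ← R1 − 4679/8670·R4.
R2 ← R2 + 327/2890·R4.
R3 ← R3 − 2587/8670·R4.
R5 ← R5 + 42793/4335·R4.
R5 ← R5 / (902624/70885).
R1 ← R1 + 167607/141770·R5.
R2 ← R2 − 58683/141770·R5.
R3 ← R3 + 1711/141770·R5.
R4 ← R4 − 18307/14177·R5.
Reading off the reduced rows gives a = 6, b = 5, c = -6, d = 3, e = 1.

a = 6, b = 5, c = -6, d = 3, e = 1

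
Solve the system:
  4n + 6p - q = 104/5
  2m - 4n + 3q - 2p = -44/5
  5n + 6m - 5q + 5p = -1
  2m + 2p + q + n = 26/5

Row-reduce the augmented matrix:
Swap R1 and R2.
R1 ← R1 / (2).
R3 ← R3 − 6·R1.
R4 ← R4 − 2·R1.
R2 ← R2 / (4).
R1 ← R1 + 2·R2.
R3 ← R3 − 17·R2.
R4 ← R4 − 5·R2.
R3 ← R3 / (-29/2).
R1 ← R1 − 2·R3.
R2 ← R2 − 3/2·R3.
R4 ← R4 + 7/2·R3.
R4 ← R4 / (93/58).
R1 ← R1 + 10/29·R4.
R2 ← R2 + 73/58·R4.
R3 ← R3 − 39/58·R4.
Reading off the reduced rows gives m = -2, n = 6/5, p = 3, q = 2.

m = -2, n = 6/5, p = 3, q = 2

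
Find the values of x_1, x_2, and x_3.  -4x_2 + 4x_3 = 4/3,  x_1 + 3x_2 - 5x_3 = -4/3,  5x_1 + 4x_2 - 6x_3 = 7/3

x_1 = 1, x_2 = 1/3, x_3 = 2/3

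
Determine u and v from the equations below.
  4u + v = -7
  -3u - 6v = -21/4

u = -9/4, v = 2

Row-reduce the augmented matrix:
R1 ← R1 / (4).
R2 ← R2 + 3·R1.
R2 ← R2 / (-21/4).
R1 ← R1 − 1/4·R2.
Reading off the reduced rows gives u = -9/4, v = 2.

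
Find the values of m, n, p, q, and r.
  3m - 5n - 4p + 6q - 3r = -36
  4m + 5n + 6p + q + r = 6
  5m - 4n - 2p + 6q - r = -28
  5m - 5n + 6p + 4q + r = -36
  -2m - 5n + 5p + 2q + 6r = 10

m = -2, n = 4, p = -2, q = 0, r = 6

Row-reduce the augmented matrix:
R1 ← R1 / (3).
R2 ← R2 − 4·R1.
R3 ← R3 − 5·R1.
R4 ← R4 − 5·R1.
R5 ← R5 + 2·R1.
R2 ← R2 / (35/3).
R1 ← R1 + 5/3·R2.
R3 ← R3 − 13/3·R2.
R4 ← R4 − 10/3·R2.
R5 ← R5 + 25/3·R2.
R3 ← R3 / (16/35).
R1 ← R1 − 2/7·R3.
R2 ← R2 − 34/35·R3.
R4 ← R4 − 66/7·R3.
R5 ← R5 − 73/7·R3.
R4 ← R4 / (199/8).
R1 ← R1 − 15/8·R4.
R2 ← R2 − 19/8·R4.
R3 ← R3 + 49/16·R4.
R5 ← R5 − 527/16·R4.
R5 ← R5 / (2220/199).
R1 ← R1 − 271/199·R5.
R2 ← R2 + 68/199·R5.
R3 ← R3 + 38/199·R5.
R4 ← R4 + 317/199·R5.
Reading off the reduced rows gives m = -2, n = 4, p = -2, q = 0, r = 6.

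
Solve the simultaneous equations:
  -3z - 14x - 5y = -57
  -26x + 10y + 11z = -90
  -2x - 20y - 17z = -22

no solution

Row-reduce:
R1 ← R1 / (-14).
R2 ← R2 + 26·R1.
R3 ← R3 + 2·R1.
R2 ← R2 / (135/7).
R1 ← R1 − 5/14·R2.
R3 ← R3 + 135/7·R2.
Row 3 reduces to 0 = 2, a contradiction. The system is inconsistent.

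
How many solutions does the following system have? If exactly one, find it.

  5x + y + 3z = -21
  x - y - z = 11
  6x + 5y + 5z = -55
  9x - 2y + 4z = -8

Row-reduce the augmented matrix:
R1 ← R1 / (5).
R2 ← R2 − 1·R1.
R3 ← R3 − 6·R1.
R4 ← R4 − 9·R1.
R2 ← R2 / (-6/5).
R1 ← R1 − 1/5·R2.
R3 ← R3 − 19/5·R2.
R4 ← R4 + 19/5·R2.
R3 ← R3 / (-11/3).
R1 ← R1 − 1/3·R3.
R2 ← R2 − 4/3·R3.
R4 ← R4 − 11/3·R3.
R4 reduces to 0 = 0, so the extra equation is consistent.
Reading off the reduced rows gives x = 0, y = -6, z = -5.

x = 0, y = -6, z = -5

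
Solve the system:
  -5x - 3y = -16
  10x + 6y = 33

Row-reduce:
R1 ← R1 / (-5).
R2 ← R2 − 10·R1.
Row 2 reduces to 0 = 1, a contradiction. The system is inconsistent.

no solution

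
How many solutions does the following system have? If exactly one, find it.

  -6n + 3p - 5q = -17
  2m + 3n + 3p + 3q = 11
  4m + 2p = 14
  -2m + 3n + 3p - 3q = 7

m = 4, n = 4, p = -1, q = -2

Row-reduce the augmented matrix:
Swap R1 and R2.
R1 ← R1 / (2).
R3 ← R3 − 4·R1.
R4 ← R4 + 2·R1.
R2 ← R2 / (-6).
R1 ← R1 − 3/2·R2.
R3 ← R3 + 6·R2.
R4 ← R4 − 6·R2.
R3 ← R3 / (-7).
R1 ← R1 − 9/4·R3.
R2 ← R2 + 1/2·R3.
R4 ← R4 − 9·R3.
R4 ← R4 / (-44/7).
R1 ← R1 + 1/14·R4.
R2 ← R2 − 19/21·R4.
R3 ← R3 − 1/7·R4.
Reading off the reduced rows gives m = 4, n = 4, p = -1, q = -2.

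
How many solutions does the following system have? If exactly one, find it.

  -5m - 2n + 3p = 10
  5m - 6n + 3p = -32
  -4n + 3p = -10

no solution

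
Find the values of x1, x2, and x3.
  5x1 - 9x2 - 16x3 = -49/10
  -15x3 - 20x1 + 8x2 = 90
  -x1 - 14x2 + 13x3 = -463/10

x1 = -5/2, x2 = 2, x3 = -8/5

Row-reduce the augmented matrix:
R1 ← R1 / (5).
R2 ← R2 + 20·R1.
R3 ← R3 + 1·R1.
R2 ← R2 / (-28).
R1 ← R1 + 9/5·R2.
R3 ← R3 + 79/5·R2.
R3 ← R3 / (7613/140).
R1 ← R1 − 263/140·R3.
R2 ← R2 − 79/28·R3.
Reading off the reduced rows gives x1 = -5/2, x2 = 2, x3 = -8/5.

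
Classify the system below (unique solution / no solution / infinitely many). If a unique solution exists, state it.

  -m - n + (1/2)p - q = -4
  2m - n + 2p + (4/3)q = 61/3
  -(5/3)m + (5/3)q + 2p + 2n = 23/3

Row-reduce:
R1 ← R1 / (-1).
R2 ← R2 − 2·R1.
R3 ← R3 + 5/3·R1.
R2 ← R2 / (-3).
R1 ← R1 − 1·R2.
R3 ← R3 − 11/3·R2.
R3 ← R3 / (29/6).
R1 ← R1 − 1/2·R3.
R2 ← R2 + 1·R3.
Rank is 3 with 4 unknowns, leaving q free.

infinitely many solutions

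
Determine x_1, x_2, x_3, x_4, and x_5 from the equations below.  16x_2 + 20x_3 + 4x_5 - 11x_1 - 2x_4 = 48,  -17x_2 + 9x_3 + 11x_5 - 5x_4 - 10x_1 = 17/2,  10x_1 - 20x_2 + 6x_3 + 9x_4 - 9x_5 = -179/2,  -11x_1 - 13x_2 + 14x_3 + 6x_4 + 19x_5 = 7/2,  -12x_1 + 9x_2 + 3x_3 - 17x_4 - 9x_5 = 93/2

x_1 = 0, x_2 = 2, x_3 = 0, x_4 = -3, x_5 = 5/2

Row-reduce the augmented matrix:
R1 ← R1 / (-11).
R2 ← R2 + 10·R1.
R3 ← R3 − 10·R1.
R4 ← R4 + 11·R1.
R5 ← R5 + 12·R1.
R2 ← R2 / (-347/11).
R1 ← R1 + 16/11·R2.
R3 ← R3 + 60/11·R2.
R4 ← R4 + 29·R2.
R5 ← R5 + 93/11·R2.
R3 ← R3 / (8942/347).
R1 ← R1 + 484/347·R3.
R2 ← R2 − 101/347·R3.
R4 ← R4 − 847/347·R3.
R5 ← R5 + 5676/347·R3.
R4 ← R4 / (91143/8942).
R1 ← R1 − 3340/4471·R4.
R2 ← R2 − 121/8942·R4.
R3 ← R3 − 2683/8942·R4.
R5 ← R5 + 40496/4471·R4.
R5 ← R5 / (-1064320/91143).
R1 ← R1 + 156010/91143·R5.
R2 ← R2 + 15515/91143·R5.
R3 ← R3 + 47243/91143·R5.
R4 ← R4 − 79219/91143·R5.
Reading off the reduced rows gives x_1 = 0, x_2 = 2, x_3 = 0, x_4 = -3, x_5 = 5/2.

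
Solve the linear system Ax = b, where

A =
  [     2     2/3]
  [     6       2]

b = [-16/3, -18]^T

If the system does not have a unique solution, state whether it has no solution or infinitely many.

Row-reduce:
R1 ← R1 / (2).
R2 ← R2 − 6·R1.
Row 2 reduces to 0 = -2, a contradiction. The system is inconsistent.

no solution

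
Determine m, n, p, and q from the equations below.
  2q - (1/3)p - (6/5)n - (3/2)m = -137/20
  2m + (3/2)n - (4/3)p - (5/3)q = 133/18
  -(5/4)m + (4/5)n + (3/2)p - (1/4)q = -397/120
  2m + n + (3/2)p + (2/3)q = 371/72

Row-reduce the augmented matrix:
R1 ← R1 / (-3/2).
R2 ← R2 − 2·R1.
R3 ← R3 + 5/4·R1.
R4 ← R4 − 2·R1.
R2 ← R2 / (-1/10).
R1 ← R1 − 4/5·R2.
R3 ← R3 − 9/5·R2.
R4 ← R4 + 3/5·R2.
R3 ← R3 / (-272/9).
R1 ← R1 + 14·R3.
R2 ← R2 − 160/9·R3.
R4 ← R4 − 211/18·R3.
R4 ← R4 / (23315/6528).
R1 ← R1 + 1279/1632·R4.
R2 ← R2 + 55/102·R4.
R3 ← R3 + 579/1088·R4.
Reading off the reduced rows gives m = 3, n = -1/3, p = 1/4, q = -4/3.

m = 3, n = -1/3, p = 1/4, q = -4/3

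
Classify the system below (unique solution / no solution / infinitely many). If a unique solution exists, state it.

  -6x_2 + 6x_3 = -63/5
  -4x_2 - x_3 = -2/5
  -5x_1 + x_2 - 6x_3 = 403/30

x_1 = -2/3, x_2 = 1/2, x_3 = -8/5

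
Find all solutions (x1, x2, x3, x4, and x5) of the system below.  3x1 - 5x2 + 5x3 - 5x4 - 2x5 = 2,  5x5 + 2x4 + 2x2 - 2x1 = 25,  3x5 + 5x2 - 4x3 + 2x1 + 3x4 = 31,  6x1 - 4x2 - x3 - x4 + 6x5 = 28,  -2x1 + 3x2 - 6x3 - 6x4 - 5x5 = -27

x1 = 4, x2 = 6, x3 = 4, x4 = -2, x5 = 5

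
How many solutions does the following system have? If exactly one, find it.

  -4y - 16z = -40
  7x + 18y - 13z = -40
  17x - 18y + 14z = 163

x = 5, y = -2, z = 3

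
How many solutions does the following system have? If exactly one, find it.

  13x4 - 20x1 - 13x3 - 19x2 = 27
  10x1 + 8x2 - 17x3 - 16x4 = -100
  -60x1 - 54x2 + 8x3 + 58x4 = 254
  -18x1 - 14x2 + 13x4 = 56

Row-reduce:
R1 ← R1 / (-20).
R2 ← R2 − 10·R1.
R3 ← R3 + 60·R1.
R4 ← R4 + 18·R1.
R2 ← R2 / (-3/2).
R1 ← R1 − 19/20·R2.
R3 ← R3 − 3·R2.
R4 ← R4 − 31/10·R2.
Swap R3 and R4.
R3 ← R3 / (-553/15).
R1 ← R1 + 427/30·R3.
R2 ← R2 − 47/3·R3.
Rank is 3 with 4 unknowns, leaving x4 free.

infinitely many solutions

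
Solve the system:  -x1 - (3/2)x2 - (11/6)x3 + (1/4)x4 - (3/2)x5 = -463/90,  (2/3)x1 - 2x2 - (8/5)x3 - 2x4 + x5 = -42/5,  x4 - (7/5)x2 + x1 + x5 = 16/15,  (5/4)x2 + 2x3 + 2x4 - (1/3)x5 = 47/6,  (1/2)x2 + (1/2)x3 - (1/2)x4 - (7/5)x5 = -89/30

Row-reduce the augmented matrix:
R1 ← R1 / (-1).
R2 ← R2 − 2/3·R1.
R3 ← R3 − 1·R1.
R2 ← R2 / (-3).
R1 ← R1 − 3/2·R2.
R3 ← R3 + 29/10·R2.
R4 ← R4 − 5/4·R2.
R5 ← R5 − 1/2·R2.
R3 ← R3 / (604/675).
R1 ← R1 − 19/45·R3.
R2 ← R2 − 127/135·R3.
R4 ← R4 − 89/108·R3.
R5 ← R5 − 4/135·R3.
R4 ← R4 / (-1869/1208).
R1 ← R1 + 783/302·R4.
R2 ← R2 + 775/302·R4.
R3 ← R3 − 510/151·R4.
R5 ← R5 + 547/604·R4.
R5 ← R5 / (-653939/448560).
R1 ← R1 − 3795/2492·R5.
R2 ← R2 − 1765/5607·R5.
R3 ← R3 + 4205/14952·R5.
R4 ← R4 + 1843/22428·R5.
Reading off the reduced rows gives x1 = -4/5, x2 = 2, x3 = 1/3, x4 = 8/3, x5 = 2.

x1 = -4/5, x2 = 2, x3 = 1/3, x4 = 8/3, x5 = 2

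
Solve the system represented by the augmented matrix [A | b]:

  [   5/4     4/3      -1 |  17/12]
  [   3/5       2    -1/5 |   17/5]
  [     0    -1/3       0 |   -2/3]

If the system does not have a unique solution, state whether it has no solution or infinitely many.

Row-reduce the augmented matrix:
R1 ← R1 / (5/4).
R2 ← R2 − 3/5·R1.
R2 ← R2 / (34/25).
R1 ← R1 − 16/15·R2.
R3 ← R3 + 1/3·R2.
R3 ← R3 / (7/102).
R1 ← R1 + 52/51·R3.
R2 ← R2 − 7/34·R3.
Reading off the reduced rows gives x_1 = -1, x_2 = 2, x_3 = 0.

x_1 = -1, x_2 = 2, x_3 = 0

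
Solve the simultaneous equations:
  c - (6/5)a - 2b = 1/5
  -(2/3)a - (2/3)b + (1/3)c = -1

infinitely many solutions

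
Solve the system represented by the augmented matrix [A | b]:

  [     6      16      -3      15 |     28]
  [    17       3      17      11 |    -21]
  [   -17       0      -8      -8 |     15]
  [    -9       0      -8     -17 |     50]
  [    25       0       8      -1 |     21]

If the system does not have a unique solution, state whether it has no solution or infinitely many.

no solution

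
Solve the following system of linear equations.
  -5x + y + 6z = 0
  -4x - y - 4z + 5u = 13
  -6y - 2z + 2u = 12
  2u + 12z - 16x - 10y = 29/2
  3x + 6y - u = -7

no solution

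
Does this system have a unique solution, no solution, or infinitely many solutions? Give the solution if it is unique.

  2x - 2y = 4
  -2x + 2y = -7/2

Row-reduce:
R1 ← R1 / (2).
R2 ← R2 + 2·R1.
Row 2 reduces to 0 = 1/2, a contradiction. The system is inconsistent.

no solution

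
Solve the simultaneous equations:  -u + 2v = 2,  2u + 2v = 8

u = 2, v = 2

Row-reduce the augmented matrix:
R1 ← R1 / (-1).
R2 ← R2 − 2·R1.
R2 ← R2 / (6).
R1 ← R1 + 2·R2.
Reading off the reduced rows gives u = 2, v = 2.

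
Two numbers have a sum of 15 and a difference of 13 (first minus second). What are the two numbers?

Let x = first number, y = second number.
  x + y = 15
  -y + x = 13
From equation 1: x = 15 − y.
Substitute into equation 2 and solve: y = 1.
Then x = 14.

first number: 14, second number: 1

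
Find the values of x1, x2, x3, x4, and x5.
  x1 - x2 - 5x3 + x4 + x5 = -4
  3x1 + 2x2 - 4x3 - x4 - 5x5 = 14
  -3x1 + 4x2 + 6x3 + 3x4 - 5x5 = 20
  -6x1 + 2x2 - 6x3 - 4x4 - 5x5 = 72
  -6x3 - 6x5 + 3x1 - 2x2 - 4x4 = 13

x1 = -5, x2 = 4, x3 = -2, x4 = -3, x5 = -2

Row-reduce the augmented matrix:
R2 ← R2 − 3·R1.
R3 ← R3 + 3·R1.
R4 ← R4 + 6·R1.
R5 ← R5 − 3·R1.
R2 ← R2 / (5).
R1 ← R1 + 1·R2.
R3 ← R3 − 1·R2.
R4 ← R4 + 4·R2.
R5 ← R5 − 1·R2.
R3 ← R3 / (-56/5).
R1 ← R1 + 14/5·R3.
R2 ← R2 − 11/5·R3.
R4 ← R4 + 136/5·R3.
R5 ← R5 − 34/5·R3.
R4 ← R4 / (-124/7).
R1 ← R1 + 3/2·R4.
R2 ← R2 − 15/28·R4.
R3 ← R3 + 17/28·R4.
R5 ← R5 + 29/14·R4.
R5 ← R5 / (-57/8).
R1 ← R1 + 1/8·R5.
R2 ← R2 + 29/16·R5.
R3 ← R3 − 3/16·R5.
R4 ← R4 − 1/4·R5.
Reading off the reduced rows gives x1 = -5, x2 = 4, x3 = -2, x4 = -3, x5 = -2.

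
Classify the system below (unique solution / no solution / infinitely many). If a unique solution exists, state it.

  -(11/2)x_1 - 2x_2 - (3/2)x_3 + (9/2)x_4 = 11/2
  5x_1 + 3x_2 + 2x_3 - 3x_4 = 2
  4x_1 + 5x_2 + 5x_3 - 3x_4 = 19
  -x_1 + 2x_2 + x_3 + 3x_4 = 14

Row-reduce:
R1 ← R1 / (-11/2).
R2 ← R2 − 5·R1.
R3 ← R3 − 4·R1.
R4 ← R4 + 1·R1.
R2 ← R2 / (13/11).
R1 ← R1 − 4/11·R2.
R3 ← R3 − 39/11·R2.
R4 ← R4 − 26/11·R2.
R3 ← R3 / (2).
R1 ← R1 − 1/13·R3.
R2 ← R2 − 7/13·R3.
Row 4 reduces to 0 = -1, a contradiction. The system is inconsistent.

no solution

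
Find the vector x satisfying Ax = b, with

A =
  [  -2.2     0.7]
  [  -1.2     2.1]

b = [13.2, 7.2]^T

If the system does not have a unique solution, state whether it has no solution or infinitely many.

x_1 = -6, x_2 = 0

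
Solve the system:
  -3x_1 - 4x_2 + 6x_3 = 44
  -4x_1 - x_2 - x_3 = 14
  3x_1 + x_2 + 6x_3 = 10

x_1 = -4, x_2 = -2, x_3 = 4

Row-reduce the augmented matrix:
R1 ← R1 / (-3).
R2 ← R2 + 4·R1.
R3 ← R3 − 3·R1.
R2 ← R2 / (13/3).
R1 ← R1 − 4/3·R2.
R3 ← R3 + 3·R2.
R3 ← R3 / (75/13).
R1 ← R1 − 10/13·R3.
R2 ← R2 + 27/13·R3.
Reading off the reduced rows gives x_1 = -4, x_2 = -2, x_3 = 4.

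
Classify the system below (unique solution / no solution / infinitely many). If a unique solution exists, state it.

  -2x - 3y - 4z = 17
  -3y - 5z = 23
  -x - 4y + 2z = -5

x = 1, y = -1, z = -4

Row-reduce the augmented matrix:
R1 ← R1 / (-2).
R3 ← R3 + 1·R1.
R2 ← R2 / (-3).
R1 ← R1 − 3/2·R2.
R3 ← R3 + 5/2·R2.
R3 ← R3 / (49/6).
R1 ← R1 + 1/2·R3.
R2 ← R2 − 5/3·R3.
Reading off the reduced rows gives x = 1, y = -1, z = -4.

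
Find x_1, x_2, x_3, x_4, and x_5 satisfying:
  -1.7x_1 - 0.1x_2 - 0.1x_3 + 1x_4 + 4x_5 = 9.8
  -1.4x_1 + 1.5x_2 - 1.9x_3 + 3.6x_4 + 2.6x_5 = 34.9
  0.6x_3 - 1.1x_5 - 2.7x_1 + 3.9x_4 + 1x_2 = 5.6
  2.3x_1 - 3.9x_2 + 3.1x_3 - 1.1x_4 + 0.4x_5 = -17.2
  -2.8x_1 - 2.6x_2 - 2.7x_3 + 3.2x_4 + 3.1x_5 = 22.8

x_1 = 5, x_2 = 2, x_3 = -5, x_4 = 6, x_5 = 3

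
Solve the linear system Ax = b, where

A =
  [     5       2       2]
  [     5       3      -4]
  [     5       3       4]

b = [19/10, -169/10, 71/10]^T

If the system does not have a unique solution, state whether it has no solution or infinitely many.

Row-reduce the augmented matrix:
R1 ← R1 / (5).
R2 ← R2 − 5·R1.
R3 ← R3 − 5·R1.
R1 ← R1 − 2/5·R2.
R3 ← R3 − 1·R2.
R3 ← R3 / (8).
R1 ← R1 − 14/5·R3.
R2 ← R2 + 6·R3.
Reading off the reduced rows gives x_1 = -1/2, x_2 = -4/5, x_3 = 3.

x_1 = -1/2, x_2 = -4/5, x_3 = 3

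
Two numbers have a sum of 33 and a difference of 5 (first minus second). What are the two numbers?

first number: 19, second number: 14

Let x = first number, y = second number.
  x + y = 33
  x - y = 5
From equation 1: x = 33 − y.
Substitute into equation 2 and solve: y = 14.
Then x = 19.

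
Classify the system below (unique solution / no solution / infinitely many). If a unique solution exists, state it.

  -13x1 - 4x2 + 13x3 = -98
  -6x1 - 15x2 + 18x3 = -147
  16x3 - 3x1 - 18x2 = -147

x1 = 3, x2 = 5, x3 = -3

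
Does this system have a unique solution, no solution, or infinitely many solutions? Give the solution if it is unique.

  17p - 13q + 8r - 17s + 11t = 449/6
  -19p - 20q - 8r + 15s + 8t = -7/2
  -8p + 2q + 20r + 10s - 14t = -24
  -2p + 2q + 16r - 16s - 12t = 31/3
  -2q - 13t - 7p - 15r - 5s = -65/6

p = 3/2, q = -2, r = 1/3, s = -1, t = 1/3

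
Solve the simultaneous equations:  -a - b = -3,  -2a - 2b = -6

Row-reduce:
R1 ← R1 / (-1).
R2 ← R2 + 2·R1.
Rank is 1 with 2 unknowns, leaving b free.

infinitely many solutions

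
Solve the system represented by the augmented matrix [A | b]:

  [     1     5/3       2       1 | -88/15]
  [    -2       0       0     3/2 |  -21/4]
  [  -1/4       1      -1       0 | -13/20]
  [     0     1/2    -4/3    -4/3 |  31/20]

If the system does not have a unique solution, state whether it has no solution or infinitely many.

x_1 = 3, x_2 = -5/2, x_3 = -13/5, x_4 = 1/2

Row-reduce the augmented matrix:
R2 ← R2 + 2·R1.
R3 ← R3 + 1/4·R1.
R2 ← R2 / (10/3).
R1 ← R1 − 5/3·R2.
R3 ← R3 − 17/12·R2.
R4 ← R4 − 1/2·R2.
R3 ← R3 / (-11/5).
R2 ← R2 − 6/5·R3.
R4 ← R4 + 29/15·R3.
R4 ← R4 / (-37/48).
R1 ← R1 + 3/4·R4.
R2 ← R2 − 3/8·R4.
R3 ← R3 − 9/16·R4.
Reading off the reduced rows gives x_1 = 3, x_2 = -5/2, x_3 = -13/5, x_4 = 1/2.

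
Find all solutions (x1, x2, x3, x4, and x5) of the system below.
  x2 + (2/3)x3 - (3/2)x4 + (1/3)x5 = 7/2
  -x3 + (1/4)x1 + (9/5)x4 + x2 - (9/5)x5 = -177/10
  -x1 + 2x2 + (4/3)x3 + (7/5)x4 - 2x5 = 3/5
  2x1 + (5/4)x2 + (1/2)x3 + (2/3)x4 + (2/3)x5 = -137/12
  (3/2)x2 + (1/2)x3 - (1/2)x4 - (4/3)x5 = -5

x1 = -6, x2 = -3, x3 = 6, x4 = -1, x5 = 3

Row-reduce the augmented matrix:
Swap R1 and R2.
R1 ← R1 / (1/4).
R3 ← R3 + 1·R1.
R4 ← R4 − 2·R1.
R1 ← R1 − 4·R2.
R3 ← R3 − 6·R2.
R4 ← R4 + 27/4·R2.
R5 ← R5 − 3/2·R2.
R3 ← R3 / (-20/3).
R1 ← R1 + 20/3·R3.
R2 ← R2 − 2/3·R3.
R4 ← R4 − 13·R3.
R5 ← R5 + 1/2·R3.
R4 ← R4 / (6277/600).
R1 ← R1 + 22/5·R4.
R2 ← R2 − 13/50·R4.
R3 ← R3 + 66/25·R4.
R5 ← R5 − 43/100·R4.
R5 ← R5 / (-76022/94155).
R1 ← R1 − 71956/94155·R5.
R2 ← R2 + 63484/94155·R5.
R3 ← R3 − 16902/31385·R5.
R4 ← R4 + 2714/6277·R5.
Reading off the reduced rows gives x1 = -6, x2 = -3, x3 = 6, x4 = -1, x5 = 3.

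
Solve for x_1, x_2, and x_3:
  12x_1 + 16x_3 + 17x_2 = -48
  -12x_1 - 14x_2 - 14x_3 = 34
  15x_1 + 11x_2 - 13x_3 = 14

Row-reduce the augmented matrix:
R1 ← R1 / (12).
R2 ← R2 + 12·R1.
R3 ← R3 − 15·R1.
R2 ← R2 / (3).
R1 ← R1 − 17/12·R2.
R3 ← R3 + 41/4·R2.
R3 ← R3 / (-157/6).
R1 ← R1 − 7/18·R3.
R2 ← R2 − 2/3·R3.
Reading off the reduced rows gives x_1 = 3, x_2 = -4, x_3 = -1.

x_1 = 3, x_2 = -4, x_3 = -1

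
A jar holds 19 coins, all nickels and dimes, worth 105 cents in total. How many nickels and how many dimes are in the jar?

nickels: 17, dimes: 2

Let n = nickels, d = dimes.
  n + d = 19
  5n + 10d = 105
Row-reduce the augmented matrix:
R2 ← R2 − 5·R1.
R2 ← R2 / (5).
R1 ← R1 − 1·R2.
Reading off the reduced rows gives n = 17, d = 2.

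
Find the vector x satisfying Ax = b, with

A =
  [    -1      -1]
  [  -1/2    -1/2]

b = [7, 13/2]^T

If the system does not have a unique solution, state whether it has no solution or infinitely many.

no solution

Row-reduce:
R1 ← R1 / (-1).
R2 ← R2 + 1/2·R1.
Row 2 reduces to 0 = 3, a contradiction. The system is inconsistent.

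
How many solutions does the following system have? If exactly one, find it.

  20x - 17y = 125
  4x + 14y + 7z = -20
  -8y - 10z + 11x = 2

x = 2, y = -5, z = 6

Row-reduce the augmented matrix:
R1 ← R1 / (20).
R2 ← R2 − 4·R1.
R3 ← R3 − 11·R1.
R2 ← R2 / (87/5).
R1 ← R1 + 17/20·R2.
R3 ← R3 − 27/20·R2.
R3 ← R3 / (-1223/116).
R1 ← R1 − 119/348·R3.
R2 ← R2 − 35/87·R3.
Reading off the reduced rows gives x = 2, y = -5, z = 6.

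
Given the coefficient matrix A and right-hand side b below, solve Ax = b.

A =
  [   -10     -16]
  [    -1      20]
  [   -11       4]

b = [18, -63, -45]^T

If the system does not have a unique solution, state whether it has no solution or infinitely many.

Row-reduce the augmented matrix:
R1 ← R1 / (-10).
R2 ← R2 + 1·R1.
R3 ← R3 + 11·R1.
R2 ← R2 / (108/5).
R1 ← R1 − 8/5·R2.
R3 ← R3 − 108/5·R2.
R3 reduces to 0 = 0, so the extra equation is consistent.
Reading off the reduced rows gives x_1 = 3, x_2 = -3.

x_1 = 3, x_2 = -3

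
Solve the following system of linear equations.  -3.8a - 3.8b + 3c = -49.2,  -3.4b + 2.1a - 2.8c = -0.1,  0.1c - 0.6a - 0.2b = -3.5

Row-reduce the augmented matrix:
R1 ← R1 / (-19/5).
R2 ← R2 − 21/10·R1.
R3 ← R3 + 3/5·R1.
R2 ← R2 / (-11/2).
R1 ← R1 − 1·R2.
R3 ← R3 − 2/5·R2.
R3 ← R3 / (-4773/10450).
R1 ← R1 + 1042/1045·R3.
R2 ← R2 − 217/1045·R3.
Reading off the reduced rows gives a = 3, b = 6, c = -5.

a = 3, b = 6, c = -5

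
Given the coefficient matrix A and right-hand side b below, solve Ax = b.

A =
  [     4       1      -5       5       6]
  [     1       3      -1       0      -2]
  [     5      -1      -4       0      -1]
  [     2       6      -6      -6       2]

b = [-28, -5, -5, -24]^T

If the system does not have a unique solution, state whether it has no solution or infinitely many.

infinitely many solutions

Row-reduce:
R1 ← R1 / (4).
R2 ← R2 − 1·R1.
R3 ← R3 − 5·R1.
R4 ← R4 − 2·R1.
R2 ← R2 / (11/4).
R1 ← R1 − 1/4·R2.
R3 ← R3 + 9/4·R2.
R4 ← R4 − 11/2·R2.
R3 ← R3 / (27/11).
R1 ← R1 + 14/11·R3.
R2 ← R2 − 1/11·R3.
R4 ← R4 + 4·R3.
R4 ← R4 / (-482/27).
R1 ← R1 + 65/27·R4.
R2 ← R2 + 5/27·R4.
R3 ← R3 + 80/27·R4.
Rank is 4 with 5 unknowns, leaving x_5 free.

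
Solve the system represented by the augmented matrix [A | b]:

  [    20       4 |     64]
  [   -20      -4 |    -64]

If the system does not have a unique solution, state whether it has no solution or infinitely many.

Row-reduce:
R1 ← R1 / (20).
R2 ← R2 + 20·R1.
Rank is 1 with 2 unknowns, leaving x_2 free.

infinitely many solutions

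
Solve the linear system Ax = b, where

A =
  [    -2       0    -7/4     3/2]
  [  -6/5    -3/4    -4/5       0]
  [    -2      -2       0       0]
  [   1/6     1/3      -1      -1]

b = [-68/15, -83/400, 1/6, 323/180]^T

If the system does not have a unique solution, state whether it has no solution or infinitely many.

Row-reduce the augmented matrix:
R1 ← R1 / (-2).
R2 ← R2 + 6/5·R1.
R3 ← R3 + 2·R1.
R4 ← R4 − 1/6·R1.
R2 ← R2 / (-3/4).
R3 ← R3 + 2·R2.
R4 ← R4 − 1/3·R2.
R3 ← R3 / (13/12).
R1 ← R1 − 7/8·R3.
R2 ← R2 + 1/3·R3.
R4 ← R4 + 149/144·R3.
R4 ← R4 / (-27/65).
R1 ← R1 + 96/65·R4.
R2 ← R2 − 96/65·R4.
R3 ← R3 − 54/65·R4.
Reading off the reduced rows gives x_1 = 5/3, x_2 = -7/4, x_3 = -3/5, x_4 = -3/2.

x_1 = 5/3, x_2 = -7/4, x_3 = -3/5, x_4 = -3/2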